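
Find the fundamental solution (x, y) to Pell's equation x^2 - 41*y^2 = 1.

(x, y) = (2049, 320)

First expand sqrt(41) as a continued fraction. With x_i = (sqrt(41) + m_i)/d_i and (m_0, d_0) = (0, 1): a_0 = floor(sqrt(41)) = 6, since 6^2 = 36 <= 41 < 49 = 7^2.
Iterate m_{i+1} = d_i*a_i - m_i, d_{i+1} = (41 - m_{i+1}^2)/d_i, a_{i+1} = floor((a_0 + m_{i+1})/d_{i+1}):
  m_1 = 1*6 - 0 = 6, d_1 = (41 - 6^2)/1 = 5/1 = 5, a_1 = floor((6 + 6)/5) = 2.
  m_2 = 5*2 - 6 = 4, d_2 = (41 - 4^2)/5 = 25/5 = 5, a_2 = floor((6 + 4)/5) = 2.
  m_3 = 5*2 - 4 = 6, d_3 = (41 - 6^2)/5 = 5/5 = 1, a_3 = floor((6 + 6)/1) = 12.
  m_4 = 1*12 - 6 = 6, d_4 = (41 - 6^2)/1 = 5/1 = 5: (m_4, d_4) = (m_1, d_1) = (6, 5), so from here the quotients repeat a_1, ..., a_3; the period length is 3.
So sqrt(41) = [6; (2, 2, 12)] with period length k = 3.
k is odd, so (p_{k-1}, q_{k-1}) only solves x^2 - 41y^2 = -1 and the fundamental solution of x^2 - 41y^2 = 1 is (p_{2k-1}, q_{2k-1}) = (p_5, q_5); compute convergents through index 5, running through the period twice.
Convergents (p_i = a_i*p_{i-1} + p_{i-2}, q_i = a_i*q_{i-1} + q_{i-2} with p_{-2}=0, p_{-1}=1, q_{-2}=1, q_{-1}=0):
  i=0: a_0=6, p_0 = 6*1 + 0 = 6, q_0 = 6*0 + 1 = 1.
  i=1: a_1=2, p_1 = 2*6 + 1 = 13, q_1 = 2*1 + 0 = 2.
  i=2: a_2=2, p_2 = 2*13 + 6 = 32, q_2 = 2*2 + 1 = 5.
  i=3: a_3=12, p_3 = 12*32 + 13 = 397, q_3 = 12*5 + 2 = 62.
  i=4: a_4=2, p_4 = 2*397 + 32 = 826, q_4 = 2*62 + 5 = 129.
  i=5: a_5=2, p_5 = 2*826 + 397 = 2049, q_5 = 2*129 + 62 = 320.
Indeed p_2^2 - 41*q_2^2 = 1024 - 1025 = -1, not +1.
Check: 2049^2 - 41*320^2 = 4198401 - 4198400 = 1, so (x, y) = (2049, 320) solves the equation, and by the theorem it is the least positive solution.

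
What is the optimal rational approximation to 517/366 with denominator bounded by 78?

Expand x = 517/366 as a continued fraction with the Euclidean algorithm:
  517 = 1*366 + 151, so a_0 = 1.
  366 = 2*151 + 64, so a_1 = 2.
  151 = 2*64 + 23, so a_2 = 2.
  64 = 2*23 + 18, so a_3 = 2.
  23 = 1*18 + 5, so a_4 = 1.
  18 = 3*5 + 3, so a_5 = 3.
  5 = 1*3 + 2, so a_6 = 1.
  3 = 1*2 + 1, so a_7 = 1.
  2 = 2*1 + 0, so a_8 = 2.
so x = [1; 2, 2, 2, 1, 3, 1, 1, 2].
Convergents (p_i = a_i*p_{i-1} + p_{i-2}, q_i = a_i*q_{i-1} + q_{i-2} with p_{-2}=0, p_{-1}=1, q_{-2}=1, q_{-1}=0), until the denominator exceeds 78:
  i=0: a_0=1, p_0 = 1*1 + 0 = 1, q_0 = 1*0 + 1 = 1.
  i=1: a_1=2, p_1 = 2*1 + 1 = 3, q_1 = 2*1 + 0 = 2.
  i=2: a_2=2, p_2 = 2*3 + 1 = 7, q_2 = 2*2 + 1 = 5.
  i=3: a_3=2, p_3 = 2*7 + 3 = 17, q_3 = 2*5 + 2 = 12.
  i=4: a_4=1, p_4 = 1*17 + 7 = 24, q_4 = 1*12 + 5 = 17.
  i=5: a_5=3, p_5 = 3*24 + 17 = 89, q_5 = 3*17 + 12 = 63.
  i=6: a_6=1, p_6 = 1*89 + 24 = 113, q_6 = 1*63 + 17 = 80.
q_6 = 80 > 78, so the last convergent with denominator <= 78 is p_5/q_5 = 89/63.
The closest fraction with denominator <= 78 is either p_5/q_5 or the intermediate fraction (k*p_5 + p_4)/(k*q_5 + q_4) with the largest k >= 1 whose denominator stays <= 78; these approach x as k grows, and every other convergent or intermediate fraction in range is farther away.
Largest k: floor((78 - q_4)/q_5) = floor((78 - 17)/63) = 0.
Since k = 0, no intermediate fraction beyond p_5/q_5 has denominator <= 78, so the convergent 89/63 is the closest (its error is |517*63 - 89*366|/(366*63) = 3/23058).

89/63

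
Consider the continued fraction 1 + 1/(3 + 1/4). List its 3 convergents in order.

Using the convergent recurrence p_i = a_i*p_{i-1} + p_{i-2}, q_i = a_i*q_{i-1} + q_{i-2} with p_{-2}=0, p_{-1}=1, q_{-2}=1, q_{-1}=0:
  i=0: a_0=1, p_0 = 1*1 + 0 = 1, q_0 = 1*0 + 1 = 1.
  i=1: a_1=3, p_1 = 3*1 + 1 = 4, q_1 = 3*1 + 0 = 3.
  i=2: a_2=4, p_2 = 4*4 + 1 = 17, q_2 = 4*3 + 1 = 13.

1/1, 4/3, 17/13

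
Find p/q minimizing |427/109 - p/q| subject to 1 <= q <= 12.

Expand x = 427/109 as a continued fraction with the Euclidean algorithm:
  427 = 3*109 + 100, so a_0 = 3.
  109 = 1*100 + 9, so a_1 = 1.
  100 = 11*9 + 1, so a_2 = 11.
  9 = 9*1 + 0, so a_3 = 9.
so x = [3; 1, 11, 9].
Convergents (p_i = a_i*p_{i-1} + p_{i-2}, q_i = a_i*q_{i-1} + q_{i-2} with p_{-2}=0, p_{-1}=1, q_{-2}=1, q_{-1}=0), until the denominator exceeds 12:
  i=0: a_0=3, p_0 = 3*1 + 0 = 3, q_0 = 3*0 + 1 = 1.
  i=1: a_1=1, p_1 = 1*3 + 1 = 4, q_1 = 1*1 + 0 = 1.
  i=2: a_2=11, p_2 = 11*4 + 3 = 47, q_2 = 11*1 + 1 = 12.
  i=3: a_3=9, p_3 = 9*47 + 4 = 427, q_3 = 9*12 + 1 = 109.
q_3 = 109 > 12, so the last convergent with denominator <= 12 is p_2/q_2 = 47/12.
The closest fraction with denominator <= 12 is either p_2/q_2 or the intermediate fraction (k*p_2 + p_1)/(k*q_2 + q_1) with the largest k >= 1 whose denominator stays <= 12; these approach x as k grows, and every other convergent or intermediate fraction in range is farther away.
Largest k: floor((12 - q_1)/q_2) = floor((12 - 1)/12) = 0.
Since k = 0, no intermediate fraction beyond p_2/q_2 has denominator <= 12, so the convergent 47/12 is the closest (its error is |427*12 - 47*109|/(109*12) = 1/1308).

47/12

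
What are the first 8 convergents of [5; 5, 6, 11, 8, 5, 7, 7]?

5/1, 26/5, 161/31, 1797/346, 14537/2799, 74482/14341, 535911/103186, 3825859/736643

Using the convergent recurrence p_i = a_i*p_{i-1} + p_{i-2}, q_i = a_i*q_{i-1} + q_{i-2} with p_{-2}=0, p_{-1}=1, q_{-2}=1, q_{-1}=0:
  i=0: a_0=5, p_0 = 5*1 + 0 = 5, q_0 = 5*0 + 1 = 1.
  i=1: a_1=5, p_1 = 5*5 + 1 = 26, q_1 = 5*1 + 0 = 5.
  i=2: a_2=6, p_2 = 6*26 + 5 = 161, q_2 = 6*5 + 1 = 31.
  i=3: a_3=11, p_3 = 11*161 + 26 = 1797, q_3 = 11*31 + 5 = 346.
  i=4: a_4=8, p_4 = 8*1797 + 161 = 14537, q_4 = 8*346 + 31 = 2799.
  i=5: a_5=5, p_5 = 5*14537 + 1797 = 74482, q_5 = 5*2799 + 346 = 14341.
  i=6: a_6=7, p_6 = 7*74482 + 14537 = 535911, q_6 = 7*14341 + 2799 = 103186.
  i=7: a_7=7, p_7 = 7*535911 + 74482 = 3825859, q_7 = 7*103186 + 14341 = 736643.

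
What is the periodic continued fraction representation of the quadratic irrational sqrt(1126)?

[33; (1, 1, 3, 1, 32, 1, 3, 1, 1, 66)]

Write x_i = (sqrt(1126) + m_i)/d_i with (m_0, d_0) = (0, 1). a_0 = floor(sqrt(1126)) = 33, since 33^2 = 1089 <= 1126 < 1156 = 34^2.
Iterate m_{i+1} = d_i*a_i - m_i, d_{i+1} = (1126 - m_{i+1}^2)/d_i, a_{i+1} = floor((a_0 + m_{i+1})/d_{i+1}):
  m_1 = 1*33 - 0 = 33, d_1 = (1126 - 33^2)/1 = 37/1 = 37, a_1 = floor((33 + 33)/37) = 1.
  m_2 = 37*1 - 33 = 4, d_2 = (1126 - 4^2)/37 = 1110/37 = 30, a_2 = floor((33 + 4)/30) = 1.
  m_3 = 30*1 - 4 = 26, d_3 = (1126 - 26^2)/30 = 450/30 = 15, a_3 = floor((33 + 26)/15) = 3.
  m_4 = 15*3 - 26 = 19, d_4 = (1126 - 19^2)/15 = 765/15 = 51, a_4 = floor((33 + 19)/51) = 1.
  m_5 = 51*1 - 19 = 32, d_5 = (1126 - 32^2)/51 = 102/51 = 2, a_5 = floor((33 + 32)/2) = 32.
  m_6 = 2*32 - 32 = 32, d_6 = (1126 - 32^2)/2 = 102/2 = 51, a_6 = floor((33 + 32)/51) = 1.
  m_7 = 51*1 - 32 = 19, d_7 = (1126 - 19^2)/51 = 765/51 = 15, a_7 = floor((33 + 19)/15) = 3.
  m_8 = 15*3 - 19 = 26, d_8 = (1126 - 26^2)/15 = 450/15 = 30, a_8 = floor((33 + 26)/30) = 1.
  m_9 = 30*1 - 26 = 4, d_9 = (1126 - 4^2)/30 = 1110/30 = 37, a_9 = floor((33 + 4)/37) = 1.
  m_10 = 37*1 - 4 = 33, d_10 = (1126 - 33^2)/37 = 37/37 = 1, a_10 = floor((33 + 33)/1) = 66.
  m_11 = 1*66 - 33 = 33, d_11 = (1126 - 33^2)/1 = 37/1 = 37: (m_11, d_11) = (m_1, d_1) = (33, 37), so from here the quotients repeat a_1, ..., a_10; the period length is 10.
Hence the expansion of sqrt(1126) is a_0 = 33 followed by the repeating block 1, 1, 3, 1, 32, 1, 3, 1, 1, 66 (period 10).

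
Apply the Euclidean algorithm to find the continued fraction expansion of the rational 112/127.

Run the Euclidean algorithm on 112 and 127; the successive quotients are the partial quotients a_0, a_1, ... (each step inverts the fractional part left over by the previous one):
  112 = 0*127 + 112, so a_0 = 0.
  127 = 1*112 + 15, so a_1 = 1.
  112 = 7*15 + 7, so a_2 = 7.
  15 = 2*7 + 1, so a_3 = 2.
  7 = 7*1 + 0, so a_4 = 7.
The remainder reaches 0 after 5 divisions, so the expansion has 5 partial quotients, read off in order.

[0; 1, 7, 2, 7]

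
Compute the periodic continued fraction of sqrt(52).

[7; (4, 1, 2, 1, 4, 14)]

Write x_i = (sqrt(52) + m_i)/d_i with (m_0, d_0) = (0, 1). a_0 = floor(sqrt(52)) = 7, since 7^2 = 49 <= 52 < 64 = 8^2.
Iterate m_{i+1} = d_i*a_i - m_i, d_{i+1} = (52 - m_{i+1}^2)/d_i, a_{i+1} = floor((a_0 + m_{i+1})/d_{i+1}):
  m_1 = 1*7 - 0 = 7, d_1 = (52 - 7^2)/1 = 3/1 = 3, a_1 = floor((7 + 7)/3) = 4.
  m_2 = 3*4 - 7 = 5, d_2 = (52 - 5^2)/3 = 27/3 = 9, a_2 = floor((7 + 5)/9) = 1.
  m_3 = 9*1 - 5 = 4, d_3 = (52 - 4^2)/9 = 36/9 = 4, a_3 = floor((7 + 4)/4) = 2.
  m_4 = 4*2 - 4 = 4, d_4 = (52 - 4^2)/4 = 36/4 = 9, a_4 = floor((7 + 4)/9) = 1.
  m_5 = 9*1 - 4 = 5, d_5 = (52 - 5^2)/9 = 27/9 = 3, a_5 = floor((7 + 5)/3) = 4.
  m_6 = 3*4 - 5 = 7, d_6 = (52 - 7^2)/3 = 3/3 = 1, a_6 = floor((7 + 7)/1) = 14.
  m_7 = 1*14 - 7 = 7, d_7 = (52 - 7^2)/1 = 3/1 = 3: (m_7, d_7) = (m_1, d_1) = (7, 3), so from here the quotients repeat a_1, ..., a_6; the period length is 6.
Hence the expansion of sqrt(52) is a_0 = 7 followed by the repeating block 4, 1, 2, 1, 4, 14 (period 6).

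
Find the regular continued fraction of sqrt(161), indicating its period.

[12; (1, 2, 4, 1, 2, 1, 4, 2, 1, 24)]

Write x_i = (sqrt(161) + m_i)/d_i with (m_0, d_0) = (0, 1). a_0 = floor(sqrt(161)) = 12, since 12^2 = 144 <= 161 < 169 = 13^2.
Iterate m_{i+1} = d_i*a_i - m_i, d_{i+1} = (161 - m_{i+1}^2)/d_i, a_{i+1} = floor((a_0 + m_{i+1})/d_{i+1}):
  m_1 = 1*12 - 0 = 12, d_1 = (161 - 12^2)/1 = 17/1 = 17, a_1 = floor((12 + 12)/17) = 1.
  m_2 = 17*1 - 12 = 5, d_2 = (161 - 5^2)/17 = 136/17 = 8, a_2 = floor((12 + 5)/8) = 2.
  m_3 = 8*2 - 5 = 11, d_3 = (161 - 11^2)/8 = 40/8 = 5, a_3 = floor((12 + 11)/5) = 4.
  m_4 = 5*4 - 11 = 9, d_4 = (161 - 9^2)/5 = 80/5 = 16, a_4 = floor((12 + 9)/16) = 1.
  m_5 = 16*1 - 9 = 7, d_5 = (161 - 7^2)/16 = 112/16 = 7, a_5 = floor((12 + 7)/7) = 2.
  m_6 = 7*2 - 7 = 7, d_6 = (161 - 7^2)/7 = 112/7 = 16, a_6 = floor((12 + 7)/16) = 1.
  m_7 = 16*1 - 7 = 9, d_7 = (161 - 9^2)/16 = 80/16 = 5, a_7 = floor((12 + 9)/5) = 4.
  m_8 = 5*4 - 9 = 11, d_8 = (161 - 11^2)/5 = 40/5 = 8, a_8 = floor((12 + 11)/8) = 2.
  m_9 = 8*2 - 11 = 5, d_9 = (161 - 5^2)/8 = 136/8 = 17, a_9 = floor((12 + 5)/17) = 1.
  m_10 = 17*1 - 5 = 12, d_10 = (161 - 12^2)/17 = 17/17 = 1, a_10 = floor((12 + 12)/1) = 24.
  m_11 = 1*24 - 12 = 12, d_11 = (161 - 12^2)/1 = 17/1 = 17: (m_11, d_11) = (m_1, d_1) = (12, 17), so from here the quotients repeat a_1, ..., a_10; the period length is 10.
Hence the expansion of sqrt(161) is a_0 = 12 followed by the repeating block 1, 2, 4, 1, 2, 1, 4, 2, 1, 24 (period 10).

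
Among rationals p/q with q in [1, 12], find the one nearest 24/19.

Expand x = 24/19 as a continued fraction with the Euclidean algorithm:
  24 = 1*19 + 5, so a_0 = 1.
  19 = 3*5 + 4, so a_1 = 3.
  5 = 1*4 + 1, so a_2 = 1.
  4 = 4*1 + 0, so a_3 = 4.
so x = [1; 3, 1, 4].
Convergents (p_i = a_i*p_{i-1} + p_{i-2}, q_i = a_i*q_{i-1} + q_{i-2} with p_{-2}=0, p_{-1}=1, q_{-2}=1, q_{-1}=0), until the denominator exceeds 12:
  i=0: a_0=1, p_0 = 1*1 + 0 = 1, q_0 = 1*0 + 1 = 1.
  i=1: a_1=3, p_1 = 3*1 + 1 = 4, q_1 = 3*1 + 0 = 3.
  i=2: a_2=1, p_2 = 1*4 + 1 = 5, q_2 = 1*3 + 1 = 4.
  i=3: a_3=4, p_3 = 4*5 + 4 = 24, q_3 = 4*4 + 3 = 19.
q_3 = 19 > 12, so the last convergent with denominator <= 12 is p_2/q_2 = 5/4.
The closest fraction with denominator <= 12 is either p_2/q_2 or the intermediate fraction (k*p_2 + p_1)/(k*q_2 + q_1) with the largest k >= 1 whose denominator stays <= 12; these approach x as k grows, and every other convergent or intermediate fraction in range is farther away.
Largest k: floor((12 - q_1)/q_2) = floor((12 - 3)/4) = 2.
That gives (2*5 + 4)/(2*4 + 3) = 14/11.
Compare the errors: |x - 5/4| = |24*4 - 5*19|/(19*4) = 1/76, and |x - 14/11| = |24*11 - 14*19|/(19*11) = 2/209.
Cross-multiplying, 2*76 = 152 < 209 = 1*209, so 2/209 is smaller: the intermediate fraction 14/11 is closer to x than 5/4.

14/11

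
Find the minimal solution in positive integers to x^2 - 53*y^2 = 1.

(x, y) = (66249, 9100)

First expand sqrt(53) as a continued fraction. With x_i = (sqrt(53) + m_i)/d_i and (m_0, d_0) = (0, 1): a_0 = floor(sqrt(53)) = 7, since 7^2 = 49 <= 53 < 64 = 8^2.
Iterate m_{i+1} = d_i*a_i - m_i, d_{i+1} = (53 - m_{i+1}^2)/d_i, a_{i+1} = floor((a_0 + m_{i+1})/d_{i+1}):
  m_1 = 1*7 - 0 = 7, d_1 = (53 - 7^2)/1 = 4/1 = 4, a_1 = floor((7 + 7)/4) = 3.
  m_2 = 4*3 - 7 = 5, d_2 = (53 - 5^2)/4 = 28/4 = 7, a_2 = floor((7 + 5)/7) = 1.
  m_3 = 7*1 - 5 = 2, d_3 = (53 - 2^2)/7 = 49/7 = 7, a_3 = floor((7 + 2)/7) = 1.
  m_4 = 7*1 - 2 = 5, d_4 = (53 - 5^2)/7 = 28/7 = 4, a_4 = floor((7 + 5)/4) = 3.
  m_5 = 4*3 - 5 = 7, d_5 = (53 - 7^2)/4 = 4/4 = 1, a_5 = floor((7 + 7)/1) = 14.
  m_6 = 1*14 - 7 = 7, d_6 = (53 - 7^2)/1 = 4/1 = 4: (m_6, d_6) = (m_1, d_1) = (7, 4), so from here the quotients repeat a_1, ..., a_5; the period length is 5.
So sqrt(53) = [7; (3, 1, 1, 3, 14)] with period length k = 5.
k is odd, so (p_{k-1}, q_{k-1}) only solves x^2 - 53y^2 = -1 and the fundamental solution of x^2 - 53y^2 = 1 is (p_{2k-1}, q_{2k-1}) = (p_9, q_9); compute convergents through index 9, running through the period twice.
Convergents (p_i = a_i*p_{i-1} + p_{i-2}, q_i = a_i*q_{i-1} + q_{i-2} with p_{-2}=0, p_{-1}=1, q_{-2}=1, q_{-1}=0):
  i=0: a_0=7, p_0 = 7*1 + 0 = 7, q_0 = 7*0 + 1 = 1.
  i=1: a_1=3, p_1 = 3*7 + 1 = 22, q_1 = 3*1 + 0 = 3.
  i=2: a_2=1, p_2 = 1*22 + 7 = 29, q_2 = 1*3 + 1 = 4.
  i=3: a_3=1, p_3 = 1*29 + 22 = 51, q_3 = 1*4 + 3 = 7.
  i=4: a_4=3, p_4 = 3*51 + 29 = 182, q_4 = 3*7 + 4 = 25.
  i=5: a_5=14, p_5 = 14*182 + 51 = 2599, q_5 = 14*25 + 7 = 357.
  i=6: a_6=3, p_6 = 3*2599 + 182 = 7979, q_6 = 3*357 + 25 = 1096.
  i=7: a_7=1, p_7 = 1*7979 + 2599 = 10578, q_7 = 1*1096 + 357 = 1453.
  i=8: a_8=1, p_8 = 1*10578 + 7979 = 18557, q_8 = 1*1453 + 1096 = 2549.
  i=9: a_9=3, p_9 = 3*18557 + 10578 = 66249, q_9 = 3*2549 + 1453 = 9100.
Indeed p_4^2 - 53*q_4^2 = 33124 - 33125 = -1, not +1.
Check: 66249^2 - 53*9100^2 = 4388930001 - 4388930000 = 1, so (x, y) = (66249, 9100) solves the equation, and by the theorem it is the least positive solution.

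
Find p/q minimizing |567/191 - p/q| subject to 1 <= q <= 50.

Expand x = 567/191 as a continued fraction with the Euclidean algorithm:
  567 = 2*191 + 185, so a_0 = 2.
  191 = 1*185 + 6, so a_1 = 1.
  185 = 30*6 + 5, so a_2 = 30.
  6 = 1*5 + 1, so a_3 = 1.
  5 = 5*1 + 0, so a_4 = 5.
so x = [2; 1, 30, 1, 5].
Convergents (p_i = a_i*p_{i-1} + p_{i-2}, q_i = a_i*q_{i-1} + q_{i-2} with p_{-2}=0, p_{-1}=1, q_{-2}=1, q_{-1}=0), until the denominator exceeds 50:
  i=0: a_0=2, p_0 = 2*1 + 0 = 2, q_0 = 2*0 + 1 = 1.
  i=1: a_1=1, p_1 = 1*2 + 1 = 3, q_1 = 1*1 + 0 = 1.
  i=2: a_2=30, p_2 = 30*3 + 2 = 92, q_2 = 30*1 + 1 = 31.
  i=3: a_3=1, p_3 = 1*92 + 3 = 95, q_3 = 1*31 + 1 = 32.
  i=4: a_4=5, p_4 = 5*95 + 92 = 567, q_4 = 5*32 + 31 = 191.
q_4 = 191 > 50, so the last convergent with denominator <= 50 is p_3/q_3 = 95/32.
The closest fraction with denominator <= 50 is either p_3/q_3 or the intermediate fraction (k*p_3 + p_2)/(k*q_3 + q_2) with the largest k >= 1 whose denominator stays <= 50; these approach x as k grows, and every other convergent or intermediate fraction in range is farther away.
Largest k: floor((50 - q_2)/q_3) = floor((50 - 31)/32) = 0.
Since k = 0, no intermediate fraction beyond p_3/q_3 has denominator <= 50, so the convergent 95/32 is the closest (its error is |567*32 - 95*191|/(191*32) = 1/6112).

95/32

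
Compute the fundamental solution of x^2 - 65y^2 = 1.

(x, y) = (129, 16)

First expand sqrt(65) as a continued fraction. With x_i = (sqrt(65) + m_i)/d_i and (m_0, d_0) = (0, 1): a_0 = floor(sqrt(65)) = 8, since 8^2 = 64 <= 65 < 81 = 9^2.
Iterate m_{i+1} = d_i*a_i - m_i, d_{i+1} = (65 - m_{i+1}^2)/d_i, a_{i+1} = floor((a_0 + m_{i+1})/d_{i+1}):
  m_1 = 1*8 - 0 = 8, d_1 = (65 - 8^2)/1 = 1/1 = 1, a_1 = floor((8 + 8)/1) = 16.
  m_2 = 1*16 - 8 = 8, d_2 = (65 - 8^2)/1 = 1/1 = 1: (m_2, d_2) = (m_1, d_1) = (8, 1), so from here the quotient a_1 repeats; the period length is 1.
So sqrt(65) = [8; (16)] with period length k = 1.
k is odd, so (p_{k-1}, q_{k-1}) only solves x^2 - 65y^2 = -1 and the fundamental solution of x^2 - 65y^2 = 1 is (p_{2k-1}, q_{2k-1}) = (p_1, q_1); compute convergents through index 1, running through the period twice.
Convergents (p_i = a_i*p_{i-1} + p_{i-2}, q_i = a_i*q_{i-1} + q_{i-2} with p_{-2}=0, p_{-1}=1, q_{-2}=1, q_{-1}=0):
  i=0: a_0=8, p_0 = 8*1 + 0 = 8, q_0 = 8*0 + 1 = 1.
  i=1: a_1=16, p_1 = 16*8 + 1 = 129, q_1 = 16*1 + 0 = 16.
Indeed p_0^2 - 65*q_0^2 = 64 - 65 = -1, not +1.
Check: 129^2 - 65*16^2 = 16641 - 16640 = 1, so (x, y) = (129, 16) solves the equation, and by the theorem it is the least positive solution.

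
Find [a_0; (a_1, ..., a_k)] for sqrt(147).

Write x_i = (sqrt(147) + m_i)/d_i with (m_0, d_0) = (0, 1). a_0 = floor(sqrt(147)) = 12, since 12^2 = 144 <= 147 < 169 = 13^2.
Iterate m_{i+1} = d_i*a_i - m_i, d_{i+1} = (147 - m_{i+1}^2)/d_i, a_{i+1} = floor((a_0 + m_{i+1})/d_{i+1}):
  m_1 = 1*12 - 0 = 12, d_1 = (147 - 12^2)/1 = 3/1 = 3, a_1 = floor((12 + 12)/3) = 8.
  m_2 = 3*8 - 12 = 12, d_2 = (147 - 12^2)/3 = 3/3 = 1, a_2 = floor((12 + 12)/1) = 24.
  m_3 = 1*24 - 12 = 12, d_3 = (147 - 12^2)/1 = 3/1 = 3: (m_3, d_3) = (m_1, d_1) = (12, 3), so from here the quotients repeat a_1, a_2; the period length is 2.
Hence the expansion of sqrt(147) is a_0 = 12 followed by the repeating block 8, 24 (period 2).

[12; (8, 24)]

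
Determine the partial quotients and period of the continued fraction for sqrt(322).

[17; (1, 16, 1, 34)]

Write x_i = (sqrt(322) + m_i)/d_i with (m_0, d_0) = (0, 1). a_0 = floor(sqrt(322)) = 17, since 17^2 = 289 <= 322 < 324 = 18^2.
Iterate m_{i+1} = d_i*a_i - m_i, d_{i+1} = (322 - m_{i+1}^2)/d_i, a_{i+1} = floor((a_0 + m_{i+1})/d_{i+1}):
  m_1 = 1*17 - 0 = 17, d_1 = (322 - 17^2)/1 = 33/1 = 33, a_1 = floor((17 + 17)/33) = 1.
  m_2 = 33*1 - 17 = 16, d_2 = (322 - 16^2)/33 = 66/33 = 2, a_2 = floor((17 + 16)/2) = 16.
  m_3 = 2*16 - 16 = 16, d_3 = (322 - 16^2)/2 = 66/2 = 33, a_3 = floor((17 + 16)/33) = 1.
  m_4 = 33*1 - 16 = 17, d_4 = (322 - 17^2)/33 = 33/33 = 1, a_4 = floor((17 + 17)/1) = 34.
  m_5 = 1*34 - 17 = 17, d_5 = (322 - 17^2)/1 = 33/1 = 33: (m_5, d_5) = (m_1, d_1) = (17, 33), so from here the quotients repeat a_1, ..., a_4; the period length is 4.
Hence the expansion of sqrt(322) is a_0 = 17 followed by the repeating block 1, 16, 1, 34 (period 4).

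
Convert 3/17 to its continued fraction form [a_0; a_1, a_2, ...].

[0; 5, 1, 2]

Run the Euclidean algorithm on 3 and 17; the successive quotients are the partial quotients a_0, a_1, ... (each step inverts the fractional part left over by the previous one):
  3 = 0*17 + 3, so a_0 = 0.
  17 = 5*3 + 2, so a_1 = 5.
  3 = 1*2 + 1, so a_2 = 1.
  2 = 2*1 + 0, so a_3 = 2.
The remainder reaches 0 after 4 divisions, so the expansion has 4 partial quotients, read off in order.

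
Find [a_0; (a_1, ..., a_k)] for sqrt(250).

[15; (1, 4, 3, 3, 4, 1, 30)]

Write x_i = (sqrt(250) + m_i)/d_i with (m_0, d_0) = (0, 1). a_0 = floor(sqrt(250)) = 15, since 15^2 = 225 <= 250 < 256 = 16^2.
Iterate m_{i+1} = d_i*a_i - m_i, d_{i+1} = (250 - m_{i+1}^2)/d_i, a_{i+1} = floor((a_0 + m_{i+1})/d_{i+1}):
  m_1 = 1*15 - 0 = 15, d_1 = (250 - 15^2)/1 = 25/1 = 25, a_1 = floor((15 + 15)/25) = 1.
  m_2 = 25*1 - 15 = 10, d_2 = (250 - 10^2)/25 = 150/25 = 6, a_2 = floor((15 + 10)/6) = 4.
  m_3 = 6*4 - 10 = 14, d_3 = (250 - 14^2)/6 = 54/6 = 9, a_3 = floor((15 + 14)/9) = 3.
  m_4 = 9*3 - 14 = 13, d_4 = (250 - 13^2)/9 = 81/9 = 9, a_4 = floor((15 + 13)/9) = 3.
  m_5 = 9*3 - 13 = 14, d_5 = (250 - 14^2)/9 = 54/9 = 6, a_5 = floor((15 + 14)/6) = 4.
  m_6 = 6*4 - 14 = 10, d_6 = (250 - 10^2)/6 = 150/6 = 25, a_6 = floor((15 + 10)/25) = 1.
  m_7 = 25*1 - 10 = 15, d_7 = (250 - 15^2)/25 = 25/25 = 1, a_7 = floor((15 + 15)/1) = 30.
  m_8 = 1*30 - 15 = 15, d_8 = (250 - 15^2)/1 = 25/1 = 25: (m_8, d_8) = (m_1, d_1) = (15, 25), so from here the quotients repeat a_1, ..., a_7; the period length is 7.
Hence the expansion of sqrt(250) is a_0 = 15 followed by the repeating block 1, 4, 3, 3, 4, 1, 30 (period 7).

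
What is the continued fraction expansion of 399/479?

[0; 1, 4, 1, 79]

Run the Euclidean algorithm on 399 and 479; the successive quotients are the partial quotients a_0, a_1, ... (each step inverts the fractional part left over by the previous one):
  399 = 0*479 + 399, so a_0 = 0.
  479 = 1*399 + 80, so a_1 = 1.
  399 = 4*80 + 79, so a_2 = 4.
  80 = 1*79 + 1, so a_3 = 1.
  79 = 79*1 + 0, so a_4 = 79.
The remainder reaches 0 after 5 divisions, so the expansion has 5 partial quotients, read off in order.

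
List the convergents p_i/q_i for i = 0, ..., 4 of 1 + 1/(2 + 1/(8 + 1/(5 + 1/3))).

Using the convergent recurrence p_i = a_i*p_{i-1} + p_{i-2}, q_i = a_i*q_{i-1} + q_{i-2} with p_{-2}=0, p_{-1}=1, q_{-2}=1, q_{-1}=0:
  i=0: a_0=1, p_0 = 1*1 + 0 = 1, q_0 = 1*0 + 1 = 1.
  i=1: a_1=2, p_1 = 2*1 + 1 = 3, q_1 = 2*1 + 0 = 2.
  i=2: a_2=8, p_2 = 8*3 + 1 = 25, q_2 = 8*2 + 1 = 17.
  i=3: a_3=5, p_3 = 5*25 + 3 = 128, q_3 = 5*17 + 2 = 87.
  i=4: a_4=3, p_4 = 3*128 + 25 = 409, q_4 = 3*87 + 17 = 278.

1/1, 3/2, 25/17, 128/87, 409/278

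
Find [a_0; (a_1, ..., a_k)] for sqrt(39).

[6; (4, 12)]

Write x_i = (sqrt(39) + m_i)/d_i with (m_0, d_0) = (0, 1). a_0 = floor(sqrt(39)) = 6, since 6^2 = 36 <= 39 < 49 = 7^2.
Iterate m_{i+1} = d_i*a_i - m_i, d_{i+1} = (39 - m_{i+1}^2)/d_i, a_{i+1} = floor((a_0 + m_{i+1})/d_{i+1}):
  m_1 = 1*6 - 0 = 6, d_1 = (39 - 6^2)/1 = 3/1 = 3, a_1 = floor((6 + 6)/3) = 4.
  m_2 = 3*4 - 6 = 6, d_2 = (39 - 6^2)/3 = 3/3 = 1, a_2 = floor((6 + 6)/1) = 12.
  m_3 = 1*12 - 6 = 6, d_3 = (39 - 6^2)/1 = 3/1 = 3: (m_3, d_3) = (m_1, d_1) = (6, 3), so from here the quotients repeat a_1, a_2; the period length is 2.
Hence the expansion of sqrt(39) is a_0 = 6 followed by the repeating block 4, 12 (period 2).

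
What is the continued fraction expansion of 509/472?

[1; 12, 1, 3, 9]

Run the Euclidean algorithm on 509 and 472; the successive quotients are the partial quotients a_0, a_1, ... (each step inverts the fractional part left over by the previous one):
  509 = 1*472 + 37, so a_0 = 1.
  472 = 12*37 + 28, so a_1 = 12.
  37 = 1*28 + 9, so a_2 = 1.
  28 = 3*9 + 1, so a_3 = 3.
  9 = 9*1 + 0, so a_4 = 9.
The remainder reaches 0 after 5 divisions, so the expansion has 5 partial quotients, read off in order.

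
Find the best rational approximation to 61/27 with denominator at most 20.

43/19

Expand x = 61/27 as a continued fraction with the Euclidean algorithm:
  61 = 2*27 + 7, so a_0 = 2.
  27 = 3*7 + 6, so a_1 = 3.
  7 = 1*6 + 1, so a_2 = 1.
  6 = 6*1 + 0, so a_3 = 6.
so x = [2; 3, 1, 6].
Convergents (p_i = a_i*p_{i-1} + p_{i-2}, q_i = a_i*q_{i-1} + q_{i-2} with p_{-2}=0, p_{-1}=1, q_{-2}=1, q_{-1}=0), until the denominator exceeds 20:
  i=0: a_0=2, p_0 = 2*1 + 0 = 2, q_0 = 2*0 + 1 = 1.
  i=1: a_1=3, p_1 = 3*2 + 1 = 7, q_1 = 3*1 + 0 = 3.
  i=2: a_2=1, p_2 = 1*7 + 2 = 9, q_2 = 1*3 + 1 = 4.
  i=3: a_3=6, p_3 = 6*9 + 7 = 61, q_3 = 6*4 + 3 = 27.
q_3 = 27 > 20, so the last convergent with denominator <= 20 is p_2/q_2 = 9/4.
The closest fraction with denominator <= 20 is either p_2/q_2 or the intermediate fraction (k*p_2 + p_1)/(k*q_2 + q_1) with the largest k >= 1 whose denominator stays <= 20; these approach x as k grows, and every other convergent or intermediate fraction in range is farther away.
Largest k: floor((20 - q_1)/q_2) = floor((20 - 3)/4) = 4.
That gives (4*9 + 7)/(4*4 + 3) = 43/19.
Compare the errors: |x - 9/4| = |61*4 - 9*27|/(27*4) = 1/108, and |x - 43/19| = |61*19 - 43*27|/(27*19) = 2/513.
Cross-multiplying, 2*108 = 216 < 513 = 1*513, so 2/513 is smaller: the intermediate fraction 43/19 is closer to x than 9/4.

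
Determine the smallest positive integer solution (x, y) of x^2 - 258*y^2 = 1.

(x, y) = (257, 16)

First expand sqrt(258) as a continued fraction. With x_i = (sqrt(258) + m_i)/d_i and (m_0, d_0) = (0, 1): a_0 = floor(sqrt(258)) = 16, since 16^2 = 256 <= 258 < 289 = 17^2.
Iterate m_{i+1} = d_i*a_i - m_i, d_{i+1} = (258 - m_{i+1}^2)/d_i, a_{i+1} = floor((a_0 + m_{i+1})/d_{i+1}):
  m_1 = 1*16 - 0 = 16, d_1 = (258 - 16^2)/1 = 2/1 = 2, a_1 = floor((16 + 16)/2) = 16.
  m_2 = 2*16 - 16 = 16, d_2 = (258 - 16^2)/2 = 2/2 = 1, a_2 = floor((16 + 16)/1) = 32.
  m_3 = 1*32 - 16 = 16, d_3 = (258 - 16^2)/1 = 2/1 = 2: (m_3, d_3) = (m_1, d_1) = (16, 2), so from here the quotients repeat a_1, a_2; the period length is 2.
So sqrt(258) = [16; (16, 32)] with period length k = 2.
k is even, so the fundamental solution of x^2 - 258y^2 = 1 is (p_{k-1}, q_{k-1}) = (p_1, q_1); compute convergents through index 1.
Convergents (p_i = a_i*p_{i-1} + p_{i-2}, q_i = a_i*q_{i-1} + q_{i-2} with p_{-2}=0, p_{-1}=1, q_{-2}=1, q_{-1}=0):
  i=0: a_0=16, p_0 = 16*1 + 0 = 16, q_0 = 16*0 + 1 = 1.
  i=1: a_1=16, p_1 = 16*16 + 1 = 257, q_1 = 16*1 + 0 = 16.
Check: 257^2 - 258*16^2 = 66049 - 66048 = 1, so (x, y) = (257, 16) solves the equation, and by the theorem it is the least positive solution.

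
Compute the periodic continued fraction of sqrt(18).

Write x_i = (sqrt(18) + m_i)/d_i with (m_0, d_0) = (0, 1). a_0 = floor(sqrt(18)) = 4, since 4^2 = 16 <= 18 < 25 = 5^2.
Iterate m_{i+1} = d_i*a_i - m_i, d_{i+1} = (18 - m_{i+1}^2)/d_i, a_{i+1} = floor((a_0 + m_{i+1})/d_{i+1}):
  m_1 = 1*4 - 0 = 4, d_1 = (18 - 4^2)/1 = 2/1 = 2, a_1 = floor((4 + 4)/2) = 4.
  m_2 = 2*4 - 4 = 4, d_2 = (18 - 4^2)/2 = 2/2 = 1, a_2 = floor((4 + 4)/1) = 8.
  m_3 = 1*8 - 4 = 4, d_3 = (18 - 4^2)/1 = 2/1 = 2: (m_3, d_3) = (m_1, d_1) = (4, 2), so from here the quotients repeat a_1, a_2; the period length is 2.
Hence the expansion of sqrt(18) is a_0 = 4 followed by the repeating block 4, 8 (period 2).

[4; (4, 8)]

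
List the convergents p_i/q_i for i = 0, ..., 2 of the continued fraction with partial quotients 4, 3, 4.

Using the convergent recurrence p_i = a_i*p_{i-1} + p_{i-2}, q_i = a_i*q_{i-1} + q_{i-2} with p_{-2}=0, p_{-1}=1, q_{-2}=1, q_{-1}=0:
  i=0: a_0=4, p_0 = 4*1 + 0 = 4, q_0 = 4*0 + 1 = 1.
  i=1: a_1=3, p_1 = 3*4 + 1 = 13, q_1 = 3*1 + 0 = 3.
  i=2: a_2=4, p_2 = 4*13 + 4 = 56, q_2 = 4*3 + 1 = 13.

4/1, 13/3, 56/13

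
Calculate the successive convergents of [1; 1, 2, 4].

Using the convergent recurrence p_i = a_i*p_{i-1} + p_{i-2}, q_i = a_i*q_{i-1} + q_{i-2} with p_{-2}=0, p_{-1}=1, q_{-2}=1, q_{-1}=0:
  i=0: a_0=1, p_0 = 1*1 + 0 = 1, q_0 = 1*0 + 1 = 1.
  i=1: a_1=1, p_1 = 1*1 + 1 = 2, q_1 = 1*1 + 0 = 1.
  i=2: a_2=2, p_2 = 2*2 + 1 = 5, q_2 = 2*1 + 1 = 3.
  i=3: a_3=4, p_3 = 4*5 + 2 = 22, q_3 = 4*3 + 1 = 13.

1/1, 2/1, 5/3, 22/13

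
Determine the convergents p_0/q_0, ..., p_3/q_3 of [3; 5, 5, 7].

3/1, 16/5, 83/26, 597/187

Using the convergent recurrence p_i = a_i*p_{i-1} + p_{i-2}, q_i = a_i*q_{i-1} + q_{i-2} with p_{-2}=0, p_{-1}=1, q_{-2}=1, q_{-1}=0:
  i=0: a_0=3, p_0 = 3*1 + 0 = 3, q_0 = 3*0 + 1 = 1.
  i=1: a_1=5, p_1 = 5*3 + 1 = 16, q_1 = 5*1 + 0 = 5.
  i=2: a_2=5, p_2 = 5*16 + 3 = 83, q_2 = 5*5 + 1 = 26.
  i=3: a_3=7, p_3 = 7*83 + 16 = 597, q_3 = 7*26 + 5 = 187.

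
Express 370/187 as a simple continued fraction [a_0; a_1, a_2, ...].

Run the Euclidean algorithm on 370 and 187; the successive quotients are the partial quotients a_0, a_1, ... (each step inverts the fractional part left over by the previous one):
  370 = 1*187 + 183, so a_0 = 1.
  187 = 1*183 + 4, so a_1 = 1.
  183 = 45*4 + 3, so a_2 = 45.
  4 = 1*3 + 1, so a_3 = 1.
  3 = 3*1 + 0, so a_4 = 3.
The remainder reaches 0 after 5 divisions, so the expansion has 5 partial quotients, read off in order.

[1; 1, 45, 1, 3]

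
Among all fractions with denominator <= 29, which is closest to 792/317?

5/2

Expand x = 792/317 as a continued fraction with the Euclidean algorithm:
  792 = 2*317 + 158, so a_0 = 2.
  317 = 2*158 + 1, so a_1 = 2.
  158 = 158*1 + 0, so a_2 = 158.
so x = [2; 2, 158].
Convergents (p_i = a_i*p_{i-1} + p_{i-2}, q_i = a_i*q_{i-1} + q_{i-2} with p_{-2}=0, p_{-1}=1, q_{-2}=1, q_{-1}=0), until the denominator exceeds 29:
  i=0: a_0=2, p_0 = 2*1 + 0 = 2, q_0 = 2*0 + 1 = 1.
  i=1: a_1=2, p_1 = 2*2 + 1 = 5, q_1 = 2*1 + 0 = 2.
  i=2: a_2=158, p_2 = 158*5 + 2 = 792, q_2 = 158*2 + 1 = 317.
q_2 = 317 > 29, so the last convergent with denominator <= 29 is p_1/q_1 = 5/2.
The closest fraction with denominator <= 29 is either p_1/q_1 or the intermediate fraction (k*p_1 + p_0)/(k*q_1 + q_0) with the largest k >= 1 whose denominator stays <= 29; these approach x as k grows, and every other convergent or intermediate fraction in range is farther away.
Largest k: floor((29 - q_0)/q_1) = floor((29 - 1)/2) = 14.
That gives (14*5 + 2)/(14*2 + 1) = 72/29.
Compare the errors: |x - 5/2| = |792*2 - 5*317|/(317*2) = 1/634, and |x - 72/29| = |792*29 - 72*317|/(317*29) = 144/9193.
Cross-multiplying, 1*9193 = 9193 < 91296 = 144*634, so 1/634 is smaller: the convergent 5/2 is closer to x than 72/29.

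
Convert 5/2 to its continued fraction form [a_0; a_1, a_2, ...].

[2; 2]

Run the Euclidean algorithm on 5 and 2; the successive quotients are the partial quotients a_0, a_1, ... (each step inverts the fractional part left over by the previous one):
  5 = 2*2 + 1, so a_0 = 2.
  2 = 2*1 + 0, so a_1 = 2.
The remainder reaches 0 after 2 divisions, so the expansion has 2 partial quotients, read off in order.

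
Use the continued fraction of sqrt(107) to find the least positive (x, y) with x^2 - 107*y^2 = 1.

(x, y) = (962, 93)

First expand sqrt(107) as a continued fraction. With x_i = (sqrt(107) + m_i)/d_i and (m_0, d_0) = (0, 1): a_0 = floor(sqrt(107)) = 10, since 10^2 = 100 <= 107 < 121 = 11^2.
Iterate m_{i+1} = d_i*a_i - m_i, d_{i+1} = (107 - m_{i+1}^2)/d_i, a_{i+1} = floor((a_0 + m_{i+1})/d_{i+1}):
  m_1 = 1*10 - 0 = 10, d_1 = (107 - 10^2)/1 = 7/1 = 7, a_1 = floor((10 + 10)/7) = 2.
  m_2 = 7*2 - 10 = 4, d_2 = (107 - 4^2)/7 = 91/7 = 13, a_2 = floor((10 + 4)/13) = 1.
  m_3 = 13*1 - 4 = 9, d_3 = (107 - 9^2)/13 = 26/13 = 2, a_3 = floor((10 + 9)/2) = 9.
  m_4 = 2*9 - 9 = 9, d_4 = (107 - 9^2)/2 = 26/2 = 13, a_4 = floor((10 + 9)/13) = 1.
  m_5 = 13*1 - 9 = 4, d_5 = (107 - 4^2)/13 = 91/13 = 7, a_5 = floor((10 + 4)/7) = 2.
  m_6 = 7*2 - 4 = 10, d_6 = (107 - 10^2)/7 = 7/7 = 1, a_6 = floor((10 + 10)/1) = 20.
  m_7 = 1*20 - 10 = 10, d_7 = (107 - 10^2)/1 = 7/1 = 7: (m_7, d_7) = (m_1, d_1) = (10, 7), so from here the quotients repeat a_1, ..., a_6; the period length is 6.
So sqrt(107) = [10; (2, 1, 9, 1, 2, 20)] with period length k = 6.
k is even, so the fundamental solution of x^2 - 107y^2 = 1 is (p_{k-1}, q_{k-1}) = (p_5, q_5); compute convergents through index 5.
Convergents (p_i = a_i*p_{i-1} + p_{i-2}, q_i = a_i*q_{i-1} + q_{i-2} with p_{-2}=0, p_{-1}=1, q_{-2}=1, q_{-1}=0):
  i=0: a_0=10, p_0 = 10*1 + 0 = 10, q_0 = 10*0 + 1 = 1.
  i=1: a_1=2, p_1 = 2*10 + 1 = 21, q_1 = 2*1 + 0 = 2.
  i=2: a_2=1, p_2 = 1*21 + 10 = 31, q_2 = 1*2 + 1 = 3.
  i=3: a_3=9, p_3 = 9*31 + 21 = 300, q_3 = 9*3 + 2 = 29.
  i=4: a_4=1, p_4 = 1*300 + 31 = 331, q_4 = 1*29 + 3 = 32.
  i=5: a_5=2, p_5 = 2*331 + 300 = 962, q_5 = 2*32 + 29 = 93.
Check: 962^2 - 107*93^2 = 925444 - 925443 = 1, so (x, y) = (962, 93) solves the equation, and by the theorem it is the least positive solution.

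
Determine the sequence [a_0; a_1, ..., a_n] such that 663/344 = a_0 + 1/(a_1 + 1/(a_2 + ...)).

Run the Euclidean algorithm on 663 and 344; the successive quotients are the partial quotients a_0, a_1, ... (each step inverts the fractional part left over by the previous one):
  663 = 1*344 + 319, so a_0 = 1.
  344 = 1*319 + 25, so a_1 = 1.
  319 = 12*25 + 19, so a_2 = 12.
  25 = 1*19 + 6, so a_3 = 1.
  19 = 3*6 + 1, so a_4 = 3.
  6 = 6*1 + 0, so a_5 = 6.
The remainder reaches 0 after 6 divisions, so the expansion has 6 partial quotients, read off in order.

[1; 1, 12, 1, 3, 6]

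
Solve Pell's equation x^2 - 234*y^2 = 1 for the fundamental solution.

First expand sqrt(234) as a continued fraction. With x_i = (sqrt(234) + m_i)/d_i and (m_0, d_0) = (0, 1): a_0 = floor(sqrt(234)) = 15, since 15^2 = 225 <= 234 < 256 = 16^2.
Iterate m_{i+1} = d_i*a_i - m_i, d_{i+1} = (234 - m_{i+1}^2)/d_i, a_{i+1} = floor((a_0 + m_{i+1})/d_{i+1}):
  m_1 = 1*15 - 0 = 15, d_1 = (234 - 15^2)/1 = 9/1 = 9, a_1 = floor((15 + 15)/9) = 3.
  m_2 = 9*3 - 15 = 12, d_2 = (234 - 12^2)/9 = 90/9 = 10, a_2 = floor((15 + 12)/10) = 2.
  m_3 = 10*2 - 12 = 8, d_3 = (234 - 8^2)/10 = 170/10 = 17, a_3 = floor((15 + 8)/17) = 1.
  m_4 = 17*1 - 8 = 9, d_4 = (234 - 9^2)/17 = 153/17 = 9, a_4 = floor((15 + 9)/9) = 2.
  m_5 = 9*2 - 9 = 9, d_5 = (234 - 9^2)/9 = 153/9 = 17, a_5 = floor((15 + 9)/17) = 1.
  m_6 = 17*1 - 9 = 8, d_6 = (234 - 8^2)/17 = 170/17 = 10, a_6 = floor((15 + 8)/10) = 2.
  m_7 = 10*2 - 8 = 12, d_7 = (234 - 12^2)/10 = 90/10 = 9, a_7 = floor((15 + 12)/9) = 3.
  m_8 = 9*3 - 12 = 15, d_8 = (234 - 15^2)/9 = 9/9 = 1, a_8 = floor((15 + 15)/1) = 30.
  m_9 = 1*30 - 15 = 15, d_9 = (234 - 15^2)/1 = 9/1 = 9: (m_9, d_9) = (m_1, d_1) = (15, 9), so from here the quotients repeat a_1, ..., a_8; the period length is 8.
So sqrt(234) = [15; (3, 2, 1, 2, 1, 2, 3, 30)] with period length k = 8.
k is even, so the fundamental solution of x^2 - 234y^2 = 1 is (p_{k-1}, q_{k-1}) = (p_7, q_7); compute convergents through index 7.
Convergents (p_i = a_i*p_{i-1} + p_{i-2}, q_i = a_i*q_{i-1} + q_{i-2} with p_{-2}=0, p_{-1}=1, q_{-2}=1, q_{-1}=0):
  i=0: a_0=15, p_0 = 15*1 + 0 = 15, q_0 = 15*0 + 1 = 1.
  i=1: a_1=3, p_1 = 3*15 + 1 = 46, q_1 = 3*1 + 0 = 3.
  i=2: a_2=2, p_2 = 2*46 + 15 = 107, q_2 = 2*3 + 1 = 7.
  i=3: a_3=1, p_3 = 1*107 + 46 = 153, q_3 = 1*7 + 3 = 10.
  i=4: a_4=2, p_4 = 2*153 + 107 = 413, q_4 = 2*10 + 7 = 27.
  i=5: a_5=1, p_5 = 1*413 + 153 = 566, q_5 = 1*27 + 10 = 37.
  i=6: a_6=2, p_6 = 2*566 + 413 = 1545, q_6 = 2*37 + 27 = 101.
  i=7: a_7=3, p_7 = 3*1545 + 566 = 5201, q_7 = 3*101 + 37 = 340.
Check: 5201^2 - 234*340^2 = 27050401 - 27050400 = 1, so (x, y) = (5201, 340) solves the equation, and by the theorem it is the least positive solution.

(x, y) = (5201, 340)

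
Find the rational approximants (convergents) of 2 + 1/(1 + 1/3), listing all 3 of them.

2/1, 3/1, 11/4

Using the convergent recurrence p_i = a_i*p_{i-1} + p_{i-2}, q_i = a_i*q_{i-1} + q_{i-2} with p_{-2}=0, p_{-1}=1, q_{-2}=1, q_{-1}=0:
  i=0: a_0=2, p_0 = 2*1 + 0 = 2, q_0 = 2*0 + 1 = 1.
  i=1: a_1=1, p_1 = 1*2 + 1 = 3, q_1 = 1*1 + 0 = 1.
  i=2: a_2=3, p_2 = 3*3 + 2 = 11, q_2 = 3*1 + 1 = 4.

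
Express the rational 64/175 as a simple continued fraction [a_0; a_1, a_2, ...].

Run the Euclidean algorithm on 64 and 175; the successive quotients are the partial quotients a_0, a_1, ... (each step inverts the fractional part left over by the previous one):
  64 = 0*175 + 64, so a_0 = 0.
  175 = 2*64 + 47, so a_1 = 2.
  64 = 1*47 + 17, so a_2 = 1.
  47 = 2*17 + 13, so a_3 = 2.
  17 = 1*13 + 4, so a_4 = 1.
  13 = 3*4 + 1, so a_5 = 3.
  4 = 4*1 + 0, so a_6 = 4.
The remainder reaches 0 after 7 divisions, so the expansion has 7 partial quotients, read off in order.

[0; 2, 1, 2, 1, 3, 4]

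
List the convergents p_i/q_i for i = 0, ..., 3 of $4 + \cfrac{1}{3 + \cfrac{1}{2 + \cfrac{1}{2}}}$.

4/1, 13/3, 30/7, 73/17

Using the convergent recurrence p_i = a_i*p_{i-1} + p_{i-2}, q_i = a_i*q_{i-1} + q_{i-2} with p_{-2}=0, p_{-1}=1, q_{-2}=1, q_{-1}=0:
  i=0: a_0=4, p_0 = 4*1 + 0 = 4, q_0 = 4*0 + 1 = 1.
  i=1: a_1=3, p_1 = 3*4 + 1 = 13, q_1 = 3*1 + 0 = 3.
  i=2: a_2=2, p_2 = 2*13 + 4 = 30, q_2 = 2*3 + 1 = 7.
  i=3: a_3=2, p_3 = 2*30 + 13 = 73, q_3 = 2*7 + 3 = 17.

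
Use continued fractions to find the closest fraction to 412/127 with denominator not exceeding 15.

Expand x = 412/127 as a continued fraction with the Euclidean algorithm:
  412 = 3*127 + 31, so a_0 = 3.
  127 = 4*31 + 3, so a_1 = 4.
  31 = 10*3 + 1, so a_2 = 10.
  3 = 3*1 + 0, so a_3 = 3.
so x = [3; 4, 10, 3].
Convergents (p_i = a_i*p_{i-1} + p_{i-2}, q_i = a_i*q_{i-1} + q_{i-2} with p_{-2}=0, p_{-1}=1, q_{-2}=1, q_{-1}=0), until the denominator exceeds 15:
  i=0: a_0=3, p_0 = 3*1 + 0 = 3, q_0 = 3*0 + 1 = 1.
  i=1: a_1=4, p_1 = 4*3 + 1 = 13, q_1 = 4*1 + 0 = 4.
  i=2: a_2=10, p_2 = 10*13 + 3 = 133, q_2 = 10*4 + 1 = 41.
q_2 = 41 > 15, so the last convergent with denominator <= 15 is p_1/q_1 = 13/4.
The closest fraction with denominator <= 15 is either p_1/q_1 or the intermediate fraction (k*p_1 + p_0)/(k*q_1 + q_0) with the largest k >= 1 whose denominator stays <= 15; these approach x as k grows, and every other convergent or intermediate fraction in range is farther away.
Largest k: floor((15 - q_0)/q_1) = floor((15 - 1)/4) = 3.
That gives (3*13 + 3)/(3*4 + 1) = 42/13.
Compare the errors: |x - 13/4| = |412*4 - 13*127|/(127*4) = 3/508, and |x - 42/13| = |412*13 - 42*127|/(127*13) = 22/1651.
Cross-multiplying, 3*1651 = 4953 < 11176 = 22*508, so 3/508 is smaller: the convergent 13/4 is closer to x than 42/13.

13/4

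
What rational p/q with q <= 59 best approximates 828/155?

203/38

Expand x = 828/155 as a continued fraction with the Euclidean algorithm:
  828 = 5*155 + 53, so a_0 = 5.
  155 = 2*53 + 49, so a_1 = 2.
  53 = 1*49 + 4, so a_2 = 1.
  49 = 12*4 + 1, so a_3 = 12.
  4 = 4*1 + 0, so a_4 = 4.
so x = [5; 2, 1, 12, 4].
Convergents (p_i = a_i*p_{i-1} + p_{i-2}, q_i = a_i*q_{i-1} + q_{i-2} with p_{-2}=0, p_{-1}=1, q_{-2}=1, q_{-1}=0), until the denominator exceeds 59:
  i=0: a_0=5, p_0 = 5*1 + 0 = 5, q_0 = 5*0 + 1 = 1.
  i=1: a_1=2, p_1 = 2*5 + 1 = 11, q_1 = 2*1 + 0 = 2.
  i=2: a_2=1, p_2 = 1*11 + 5 = 16, q_2 = 1*2 + 1 = 3.
  i=3: a_3=12, p_3 = 12*16 + 11 = 203, q_3 = 12*3 + 2 = 38.
  i=4: a_4=4, p_4 = 4*203 + 16 = 828, q_4 = 4*38 + 3 = 155.
q_4 = 155 > 59, so the last convergent with denominator <= 59 is p_3/q_3 = 203/38.
The closest fraction with denominator <= 59 is either p_3/q_3 or the intermediate fraction (k*p_3 + p_2)/(k*q_3 + q_2) with the largest k >= 1 whose denominator stays <= 59; these approach x as k grows, and every other convergent or intermediate fraction in range is farther away.
Largest k: floor((59 - q_2)/q_3) = floor((59 - 3)/38) = 1.
That gives (1*203 + 16)/(1*38 + 3) = 219/41.
Compare the errors: |x - 203/38| = |828*38 - 203*155|/(155*38) = 1/5890, and |x - 219/41| = |828*41 - 219*155|/(155*41) = 3/6355.
Cross-multiplying, 1*6355 = 6355 < 17670 = 3*5890, so 1/5890 is smaller: the convergent 203/38 is closer to x than 219/41.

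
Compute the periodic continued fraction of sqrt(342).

[18; (2, 36)]

Write x_i = (sqrt(342) + m_i)/d_i with (m_0, d_0) = (0, 1). a_0 = floor(sqrt(342)) = 18, since 18^2 = 324 <= 342 < 361 = 19^2.
Iterate m_{i+1} = d_i*a_i - m_i, d_{i+1} = (342 - m_{i+1}^2)/d_i, a_{i+1} = floor((a_0 + m_{i+1})/d_{i+1}):
  m_1 = 1*18 - 0 = 18, d_1 = (342 - 18^2)/1 = 18/1 = 18, a_1 = floor((18 + 18)/18) = 2.
  m_2 = 18*2 - 18 = 18, d_2 = (342 - 18^2)/18 = 18/18 = 1, a_2 = floor((18 + 18)/1) = 36.
  m_3 = 1*36 - 18 = 18, d_3 = (342 - 18^2)/1 = 18/1 = 18: (m_3, d_3) = (m_1, d_1) = (18, 18), so from here the quotients repeat a_1, a_2; the period length is 2.
Hence the expansion of sqrt(342) is a_0 = 18 followed by the repeating block 2, 36 (period 2).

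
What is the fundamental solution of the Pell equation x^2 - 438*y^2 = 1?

First expand sqrt(438) as a continued fraction. With x_i = (sqrt(438) + m_i)/d_i and (m_0, d_0) = (0, 1): a_0 = floor(sqrt(438)) = 20, since 20^2 = 400 <= 438 < 441 = 21^2.
Iterate m_{i+1} = d_i*a_i - m_i, d_{i+1} = (438 - m_{i+1}^2)/d_i, a_{i+1} = floor((a_0 + m_{i+1})/d_{i+1}):
  m_1 = 1*20 - 0 = 20, d_1 = (438 - 20^2)/1 = 38/1 = 38, a_1 = floor((20 + 20)/38) = 1.
  m_2 = 38*1 - 20 = 18, d_2 = (438 - 18^2)/38 = 114/38 = 3, a_2 = floor((20 + 18)/3) = 12.
  m_3 = 3*12 - 18 = 18, d_3 = (438 - 18^2)/3 = 114/3 = 38, a_3 = floor((20 + 18)/38) = 1.
  m_4 = 38*1 - 18 = 20, d_4 = (438 - 20^2)/38 = 38/38 = 1, a_4 = floor((20 + 20)/1) = 40.
  m_5 = 1*40 - 20 = 20, d_5 = (438 - 20^2)/1 = 38/1 = 38: (m_5, d_5) = (m_1, d_1) = (20, 38), so from here the quotients repeat a_1, ..., a_4; the period length is 4.
So sqrt(438) = [20; (1, 12, 1, 40)] with period length k = 4.
k is even, so the fundamental solution of x^2 - 438y^2 = 1 is (p_{k-1}, q_{k-1}) = (p_3, q_3); compute convergents through index 3.
Convergents (p_i = a_i*p_{i-1} + p_{i-2}, q_i = a_i*q_{i-1} + q_{i-2} with p_{-2}=0, p_{-1}=1, q_{-2}=1, q_{-1}=0):
  i=0: a_0=20, p_0 = 20*1 + 0 = 20, q_0 = 20*0 + 1 = 1.
  i=1: a_1=1, p_1 = 1*20 + 1 = 21, q_1 = 1*1 + 0 = 1.
  i=2: a_2=12, p_2 = 12*21 + 20 = 272, q_2 = 12*1 + 1 = 13.
  i=3: a_3=1, p_3 = 1*272 + 21 = 293, q_3 = 1*13 + 1 = 14.
Check: 293^2 - 438*14^2 = 85849 - 85848 = 1, so (x, y) = (293, 14) solves the equation, and by the theorem it is the least positive solution.

(x, y) = (293, 14)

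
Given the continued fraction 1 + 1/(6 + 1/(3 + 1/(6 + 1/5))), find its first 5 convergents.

1/1, 7/6, 22/19, 139/120, 717/619

Using the convergent recurrence p_i = a_i*p_{i-1} + p_{i-2}, q_i = a_i*q_{i-1} + q_{i-2} with p_{-2}=0, p_{-1}=1, q_{-2}=1, q_{-1}=0:
  i=0: a_0=1, p_0 = 1*1 + 0 = 1, q_0 = 1*0 + 1 = 1.
  i=1: a_1=6, p_1 = 6*1 + 1 = 7, q_1 = 6*1 + 0 = 6.
  i=2: a_2=3, p_2 = 3*7 + 1 = 22, q_2 = 3*6 + 1 = 19.
  i=3: a_3=6, p_3 = 6*22 + 7 = 139, q_3 = 6*19 + 6 = 120.
  i=4: a_4=5, p_4 = 5*139 + 22 = 717, q_4 = 5*120 + 19 = 619.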